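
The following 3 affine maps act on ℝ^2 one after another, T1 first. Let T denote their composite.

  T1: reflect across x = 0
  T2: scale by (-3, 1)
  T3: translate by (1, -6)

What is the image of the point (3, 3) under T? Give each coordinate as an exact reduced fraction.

T1 reflect across x = 0: (3, 3) → (-3, 3)
T2 scale by (-3, 1): (-3, 3) → (9, 3)
T3 translate by (1, -6): (9, 3) → (10, -3)

T(p) = (10, -3)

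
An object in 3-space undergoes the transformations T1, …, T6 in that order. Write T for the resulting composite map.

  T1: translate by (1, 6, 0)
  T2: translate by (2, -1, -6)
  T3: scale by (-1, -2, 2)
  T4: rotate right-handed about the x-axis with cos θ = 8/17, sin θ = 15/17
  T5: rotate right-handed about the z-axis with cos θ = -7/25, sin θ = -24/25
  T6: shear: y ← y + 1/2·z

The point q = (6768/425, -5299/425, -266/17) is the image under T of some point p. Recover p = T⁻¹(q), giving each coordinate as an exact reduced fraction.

p = (-3, -2, -5)

T1 = [1 0 0 1; 0 1 0 6; 0 0 1 0; 0 0 0 1]
T2·T1 = [1 0 0 3; 0 1 0 5; 0 0 1 -6; 0 0 0 1]
T3·…·T1 = [-1 0 0 -3; 0 -2 0 -10; 0 0 2 -12; 0 0 0 1]
T4·…·T1 = [-1 0 0 -3; 0 -16/17 -30/17 100/17; 0 -30/17 16/17 -246/17; 0 0 0 1]
T5·…·T1 = [7/25 -384/425 -144/85 2757/425; 24/25 112/425 42/85 524/425; 0 -30/17 16/17 -246/17; 0 0 0 1]
T6·…·T1 = [7/25 -384/425 -144/85 2757/425; 24/25 -263/425 82/85 -2551/425; 0 -30/17 16/17 -246/17; 0 0 0 1]
det M = 4; M⁻¹ = [7/25 24/25 -12/25 -3; -96/425 28/425 -403/850 -5; -36/85 21/170 59/340 6; 0 0 0 1]
M⁻¹ · (6768/425, -5299/425, -266/17)ᵀ = (-3, -2, -5)ᵀ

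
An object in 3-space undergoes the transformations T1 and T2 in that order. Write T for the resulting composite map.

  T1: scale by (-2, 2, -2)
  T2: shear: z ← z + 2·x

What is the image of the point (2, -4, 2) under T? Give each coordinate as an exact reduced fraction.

T1 scale by (-2, 2, -2): (2, -4, 2) → (-4, -8, -4)
T2 shear: z ← z + 2·x: (-4, -8, -4) → (-4, -8, -12)

T(p) = (-4, -8, -12)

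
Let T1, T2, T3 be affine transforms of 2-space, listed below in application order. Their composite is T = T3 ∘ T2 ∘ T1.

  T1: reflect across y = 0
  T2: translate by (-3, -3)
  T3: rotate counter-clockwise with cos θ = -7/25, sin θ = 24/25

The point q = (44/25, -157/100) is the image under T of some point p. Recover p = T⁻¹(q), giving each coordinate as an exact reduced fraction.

p = (1, -7/4)

T1 = [1 0 0; 0 -1 0; 0 0 1]
T2·T1 = [1 0 -3; 0 -1 -3; 0 0 1]
T3·…·T1 = [-7/25 24/25 93/25; 24/25 7/25 -51/25; 0 0 1]
det M = -1; M⁻¹ = [-7/25 24/25 3; 24/25 7/25 -3; 0 0 1]
M⁻¹ · (44/25, -157/100)ᵀ = (1, -7/4)ᵀ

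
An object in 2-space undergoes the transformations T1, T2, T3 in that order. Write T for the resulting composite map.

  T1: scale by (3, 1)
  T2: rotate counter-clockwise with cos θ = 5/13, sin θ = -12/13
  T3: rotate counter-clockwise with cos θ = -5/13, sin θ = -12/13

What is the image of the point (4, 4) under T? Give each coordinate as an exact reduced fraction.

T1 scale by (3, 1): (4, 4) → (12, 4)
T2 rotate counter-clockwise with cos θ = 5/13, sin θ = -12/13: (12, 4) → (108/13, -124/13)
T3 rotate counter-clockwise with cos θ = -5/13, sin θ = -12/13: (108/13, -124/13) → (-12, -4)

T(p) = (-12, -4)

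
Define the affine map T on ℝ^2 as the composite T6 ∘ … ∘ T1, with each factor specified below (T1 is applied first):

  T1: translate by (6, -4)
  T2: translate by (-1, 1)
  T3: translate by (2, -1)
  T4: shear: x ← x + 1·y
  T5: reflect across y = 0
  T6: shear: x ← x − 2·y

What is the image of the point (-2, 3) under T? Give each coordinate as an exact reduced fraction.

T1 translate by (6, -4): (-2, 3) → (4, -1)
T2 translate by (-1, 1): (4, -1) → (3, 0)
T3 translate by (2, -1): (3, 0) → (5, -1)
T4 shear: x ← x + 1·y: (5, -1) → (4, -1)
T5 reflect across y = 0: (4, -1) → (4, 1)
T6 shear: x ← x − 2·y: (4, 1) → (2, 1)

T(p) = (2, 1)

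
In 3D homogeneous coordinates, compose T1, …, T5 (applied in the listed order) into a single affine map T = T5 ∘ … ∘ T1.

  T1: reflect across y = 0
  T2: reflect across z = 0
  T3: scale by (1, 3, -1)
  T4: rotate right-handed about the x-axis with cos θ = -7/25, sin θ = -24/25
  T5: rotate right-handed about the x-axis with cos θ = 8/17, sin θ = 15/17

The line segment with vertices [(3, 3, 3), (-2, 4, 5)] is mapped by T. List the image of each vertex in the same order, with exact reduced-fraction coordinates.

image vertices: (3, -369/85, 717/85), (-2, -2163/425, 5084/425)

T1 reflect across y = 0: (3, 3, 3) → (3, -3, 3); (-2, 4, 5) → (-2, -4, 5)
T2 reflect across z = 0: (3, -3, 3) → (3, -3, -3); (-2, -4, 5) → (-2, -4, -5)
T3 scale by (1, 3, -1): (3, -3, -3) → (3, -9, 3); (-2, -4, -5) → (-2, -12, 5)
T4 rotate right-handed about the x-axis with cos θ = -7/25, sin θ = -24/25: (3, -9, 3) → (3, 27/5, 39/5); (-2, -12, 5) → (-2, 204/25, 253/25)
T5 rotate right-handed about the x-axis with cos θ = 8/17, sin θ = 15/17: (3, 27/5, 39/5) → (3, -369/85, 717/85); (-2, 204/25, 253/25) → (-2, -2163/425, 5084/425)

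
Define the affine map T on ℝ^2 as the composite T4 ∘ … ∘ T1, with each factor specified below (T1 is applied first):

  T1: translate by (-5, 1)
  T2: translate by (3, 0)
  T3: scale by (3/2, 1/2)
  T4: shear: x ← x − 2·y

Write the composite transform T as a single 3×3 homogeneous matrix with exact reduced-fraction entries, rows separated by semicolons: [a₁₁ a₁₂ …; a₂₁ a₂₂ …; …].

T1 = [1 0 -5; 0 1 1; 0 0 1]
T2·T1 = [1 0 -2; 0 1 1; 0 0 1]
T3·…·T1 = [3/2 0 -3; 0 1/2 1/2; 0 0 1]
T4·…·T1 = [3/2 -1 -4; 0 1/2 1/2; 0 0 1]

T = [3/2 -1 -4; 0 1/2 1/2; 0 0 1]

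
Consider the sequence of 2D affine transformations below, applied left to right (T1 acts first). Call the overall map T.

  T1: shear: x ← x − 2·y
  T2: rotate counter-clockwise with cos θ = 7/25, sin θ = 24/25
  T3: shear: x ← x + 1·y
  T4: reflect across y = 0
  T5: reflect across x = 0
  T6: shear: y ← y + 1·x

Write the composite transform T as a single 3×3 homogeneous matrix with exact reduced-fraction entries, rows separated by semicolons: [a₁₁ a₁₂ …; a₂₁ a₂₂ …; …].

T = [-31/25 79/25 0; -11/5 24/5 0; 0 0 1]

T1 = [1 -2 0; 0 1 0; 0 0 1]
T2·T1 = [7/25 -38/25 0; 24/25 -41/25 0; 0 0 1]
T3·…·T1 = [31/25 -79/25 0; 24/25 -41/25 0; 0 0 1]
T4·…·T1 = [31/25 -79/25 0; -24/25 41/25 0; 0 0 1]
T5·…·T1 = [-31/25 79/25 0; -24/25 41/25 0; 0 0 1]
T6·…·T1 = [-31/25 79/25 0; -11/5 24/5 0; 0 0 1]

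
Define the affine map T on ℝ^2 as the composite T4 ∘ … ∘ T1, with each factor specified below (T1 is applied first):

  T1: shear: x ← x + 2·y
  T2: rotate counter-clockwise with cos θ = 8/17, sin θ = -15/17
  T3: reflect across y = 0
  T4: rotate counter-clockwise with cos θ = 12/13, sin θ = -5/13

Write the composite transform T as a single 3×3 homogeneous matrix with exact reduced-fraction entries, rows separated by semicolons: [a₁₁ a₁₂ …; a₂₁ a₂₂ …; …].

T = [171/221 482/221 0; 140/221 109/221 0; 0 0 1]

T1 = [1 2 0; 0 1 0; 0 0 1]
T2·T1 = [8/17 31/17 0; -15/17 -22/17 0; 0 0 1]
T3·…·T1 = [8/17 31/17 0; 15/17 22/17 0; 0 0 1]
T4·…·T1 = [171/221 482/221 0; 140/221 109/221 0; 0 0 1]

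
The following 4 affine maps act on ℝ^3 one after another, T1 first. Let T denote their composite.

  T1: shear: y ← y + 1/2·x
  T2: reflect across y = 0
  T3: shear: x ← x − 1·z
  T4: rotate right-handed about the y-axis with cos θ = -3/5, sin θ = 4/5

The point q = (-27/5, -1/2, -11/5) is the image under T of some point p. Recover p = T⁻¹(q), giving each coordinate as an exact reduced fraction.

p = (2, -1/2, -3)

T1 = [1 0 0 0; 1/2 1 0 0; 0 0 1 0; 0 0 0 1]
T2·T1 = [1 0 0 0; -1/2 -1 0 0; 0 0 1 0; 0 0 0 1]
T3·…·T1 = [1 0 -1 0; -1/2 -1 0 0; 0 0 1 0; 0 0 0 1]
T4·…·T1 = [-3/5 0 7/5 0; -1/2 -1 0 0; -4/5 0 1/5 0; 0 0 0 1]
det M = -1; M⁻¹ = [1/5 0 -7/5 0; -1/10 -1 7/10 0; 4/5 0 -3/5 0; 0 0 0 1]
M⁻¹ · (-27/5, -1/2, -11/5)ᵀ = (2, -1/2, -3)ᵀ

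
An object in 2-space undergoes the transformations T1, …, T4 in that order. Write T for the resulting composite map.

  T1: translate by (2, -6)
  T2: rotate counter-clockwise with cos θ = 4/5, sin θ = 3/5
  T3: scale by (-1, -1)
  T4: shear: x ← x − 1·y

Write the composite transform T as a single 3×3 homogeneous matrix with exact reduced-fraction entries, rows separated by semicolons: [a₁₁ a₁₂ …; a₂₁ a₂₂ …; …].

T1 = [1 0 2; 0 1 -6; 0 0 1]
T2·T1 = [4/5 -3/5 26/5; 3/5 4/5 -18/5; 0 0 1]
T3·…·T1 = [-4/5 3/5 -26/5; -3/5 -4/5 18/5; 0 0 1]
T4·…·T1 = [-1/5 7/5 -44/5; -3/5 -4/5 18/5; 0 0 1]

T = [-1/5 7/5 -44/5; -3/5 -4/5 18/5; 0 0 1]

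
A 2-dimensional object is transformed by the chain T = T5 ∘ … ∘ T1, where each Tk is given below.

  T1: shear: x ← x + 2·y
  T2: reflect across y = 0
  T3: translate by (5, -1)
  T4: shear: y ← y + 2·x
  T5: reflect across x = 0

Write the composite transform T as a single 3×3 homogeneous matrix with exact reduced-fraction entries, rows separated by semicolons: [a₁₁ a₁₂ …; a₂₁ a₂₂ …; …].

T1 = [1 2 0; 0 1 0; 0 0 1]
T2·T1 = [1 2 0; 0 -1 0; 0 0 1]
T3·…·T1 = [1 2 5; 0 -1 -1; 0 0 1]
T4·…·T1 = [1 2 5; 2 3 9; 0 0 1]
T5·…·T1 = [-1 -2 -5; 2 3 9; 0 0 1]

T = [-1 -2 -5; 2 3 9; 0 0 1]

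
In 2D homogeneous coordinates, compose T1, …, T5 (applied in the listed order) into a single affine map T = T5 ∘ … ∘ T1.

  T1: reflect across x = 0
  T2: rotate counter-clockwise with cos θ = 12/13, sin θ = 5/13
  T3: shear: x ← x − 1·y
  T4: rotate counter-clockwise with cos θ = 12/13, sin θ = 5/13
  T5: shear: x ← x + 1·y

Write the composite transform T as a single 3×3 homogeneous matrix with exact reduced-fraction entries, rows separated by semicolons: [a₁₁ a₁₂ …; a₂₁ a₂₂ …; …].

T1 = [-1 0 0; 0 1 0; 0 0 1]
T2·T1 = [-12/13 -5/13 0; -5/13 12/13 0; 0 0 1]
T3·…·T1 = [-7/13 -17/13 0; -5/13 12/13 0; 0 0 1]
T4·…·T1 = [-59/169 -264/169 0; -95/169 59/169 0; 0 0 1]
T5·…·T1 = [-154/169 -205/169 0; -95/169 59/169 0; 0 0 1]

T = [-154/169 -205/169 0; -95/169 59/169 0; 0 0 1]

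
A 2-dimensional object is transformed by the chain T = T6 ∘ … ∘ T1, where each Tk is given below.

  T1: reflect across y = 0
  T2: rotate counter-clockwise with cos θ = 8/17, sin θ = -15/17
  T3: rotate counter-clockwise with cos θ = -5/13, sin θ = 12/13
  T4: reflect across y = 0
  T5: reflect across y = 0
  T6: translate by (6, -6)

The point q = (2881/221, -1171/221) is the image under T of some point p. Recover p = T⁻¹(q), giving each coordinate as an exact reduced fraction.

p = (5, 5)

T1 = [1 0 0; 0 -1 0; 0 0 1]
T2·T1 = [8/17 -15/17 0; -15/17 -8/17 0; 0 0 1]
T3·…·T1 = [140/221 171/221 0; 171/221 -140/221 0; 0 0 1]
T4·…·T1 = [140/221 171/221 0; -171/221 140/221 0; 0 0 1]
T5·…·T1 = [140/221 171/221 0; 171/221 -140/221 0; 0 0 1]
T6·…·T1 = [140/221 171/221 6; 171/221 -140/221 -6; 0 0 1]
det M = -1; M⁻¹ = [140/221 171/221 186/221; 171/221 -140/221 -1866/221; 0 0 1]
M⁻¹ · (2881/221, -1171/221)ᵀ = (5, 5)ᵀ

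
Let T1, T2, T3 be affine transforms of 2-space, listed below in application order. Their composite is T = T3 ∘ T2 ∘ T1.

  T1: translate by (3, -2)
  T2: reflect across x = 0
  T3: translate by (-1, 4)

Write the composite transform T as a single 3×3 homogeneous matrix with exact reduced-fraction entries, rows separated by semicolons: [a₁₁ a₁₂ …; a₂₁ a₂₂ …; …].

T = [-1 0 -4; 0 1 2; 0 0 1]

T1 = [1 0 3; 0 1 -2; 0 0 1]
T2·T1 = [-1 0 -3; 0 1 -2; 0 0 1]
T3·…·T1 = [-1 0 -4; 0 1 2; 0 0 1]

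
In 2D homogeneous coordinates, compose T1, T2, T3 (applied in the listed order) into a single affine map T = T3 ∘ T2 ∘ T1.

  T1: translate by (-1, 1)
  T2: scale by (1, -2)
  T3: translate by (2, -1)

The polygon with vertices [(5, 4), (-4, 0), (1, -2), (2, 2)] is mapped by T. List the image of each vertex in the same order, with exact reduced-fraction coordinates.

T1 translate by (-1, 1): (5, 4) → (4, 5); (-4, 0) → (-5, 1); (1, -2) → (0, -1); (2, 2) → (1, 3)
T2 scale by (1, -2): (4, 5) → (4, -10); (-5, 1) → (-5, -2); (0, -1) → (0, 2); (1, 3) → (1, -6)
T3 translate by (2, -1): (4, -10) → (6, -11); (-5, -2) → (-3, -3); (0, 2) → (2, 1); (1, -6) → (3, -7)

image vertices: (6, -11), (-3, -3), (2, 1), (3, -7)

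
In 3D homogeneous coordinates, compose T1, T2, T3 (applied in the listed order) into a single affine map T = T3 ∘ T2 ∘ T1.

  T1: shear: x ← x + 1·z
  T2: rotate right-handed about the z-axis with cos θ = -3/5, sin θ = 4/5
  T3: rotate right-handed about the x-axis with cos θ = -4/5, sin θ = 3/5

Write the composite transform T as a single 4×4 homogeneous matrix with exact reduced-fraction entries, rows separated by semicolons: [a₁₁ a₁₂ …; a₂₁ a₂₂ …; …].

T1 = [1 0 1 0; 0 1 0 0; 0 0 1 0; 0 0 0 1]
T2·T1 = [-3/5 -4/5 -3/5 0; 4/5 -3/5 4/5 0; 0 0 1 0; 0 0 0 1]
T3·…·T1 = [-3/5 -4/5 -3/5 0; -16/25 12/25 -31/25 0; 12/25 -9/25 -8/25 0; 0 0 0 1]

T = [-3/5 -4/5 -3/5 0; -16/25 12/25 -31/25 0; 12/25 -9/25 -8/25 0; 0 0 0 1]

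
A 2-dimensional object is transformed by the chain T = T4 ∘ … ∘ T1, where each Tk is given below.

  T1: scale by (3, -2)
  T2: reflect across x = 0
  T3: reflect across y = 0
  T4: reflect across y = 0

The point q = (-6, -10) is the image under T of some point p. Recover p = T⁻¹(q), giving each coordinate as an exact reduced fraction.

T1 = [3 0 0; 0 -2 0; 0 0 1]
T2·T1 = [-3 0 0; 0 -2 0; 0 0 1]
T3·…·T1 = [-3 0 0; 0 2 0; 0 0 1]
T4·…·T1 = [-3 0 0; 0 -2 0; 0 0 1]
det M = 6; M⁻¹ = [-1/3 0 0; 0 -1/2 0; 0 0 1]
M⁻¹ · (-6, -10)ᵀ = (2, 5)ᵀ

p = (2, 5)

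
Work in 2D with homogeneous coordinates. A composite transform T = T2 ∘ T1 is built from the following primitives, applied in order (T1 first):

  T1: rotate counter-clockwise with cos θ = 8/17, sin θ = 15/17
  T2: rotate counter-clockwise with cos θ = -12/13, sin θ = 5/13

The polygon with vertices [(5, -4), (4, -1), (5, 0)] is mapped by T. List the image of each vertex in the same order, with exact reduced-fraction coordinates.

image vertices: (-1415/221, -16/221), (-824/221, -389/221), (-855/221, -700/221)

T1 rotate counter-clockwise with cos θ = 8/17, sin θ = 15/17: (5, -4) → (100/17, 43/17); (4, -1) → (47/17, 52/17); (5, 0) → (40/17, 75/17)
T2 rotate counter-clockwise with cos θ = -12/13, sin θ = 5/13: (100/17, 43/17) → (-1415/221, -16/221); (47/17, 52/17) → (-824/221, -389/221); (40/17, 75/17) → (-855/221, -700/221)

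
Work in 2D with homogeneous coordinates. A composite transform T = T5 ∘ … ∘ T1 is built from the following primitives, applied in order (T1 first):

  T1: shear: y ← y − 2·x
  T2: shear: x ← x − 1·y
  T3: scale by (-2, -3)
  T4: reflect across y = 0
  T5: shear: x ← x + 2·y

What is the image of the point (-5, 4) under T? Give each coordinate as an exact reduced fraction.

T1 shear: y ← y − 2·x: (-5, 4) → (-5, 14)
T2 shear: x ← x − 1·y: (-5, 14) → (-19, 14)
T3 scale by (-2, -3): (-19, 14) → (38, -42)
T4 reflect across y = 0: (38, -42) → (38, 42)
T5 shear: x ← x + 2·y: (38, 42) → (122, 42)

T(p) = (122, 42)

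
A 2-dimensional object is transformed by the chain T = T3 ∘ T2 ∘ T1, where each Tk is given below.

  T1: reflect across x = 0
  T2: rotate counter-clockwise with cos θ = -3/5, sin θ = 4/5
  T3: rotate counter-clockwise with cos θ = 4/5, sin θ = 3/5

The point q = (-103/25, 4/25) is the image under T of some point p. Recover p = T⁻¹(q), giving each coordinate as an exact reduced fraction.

T1 = [-1 0 0; 0 1 0; 0 0 1]
T2·T1 = [3/5 -4/5 0; -4/5 -3/5 0; 0 0 1]
T3·…·T1 = [24/25 -7/25 0; -7/25 -24/25 0; 0 0 1]
det M = -1; M⁻¹ = [24/25 -7/25 0; -7/25 -24/25 0; 0 0 1]
M⁻¹ · (-103/25, 4/25)ᵀ = (-4, 1)ᵀ

p = (-4, 1)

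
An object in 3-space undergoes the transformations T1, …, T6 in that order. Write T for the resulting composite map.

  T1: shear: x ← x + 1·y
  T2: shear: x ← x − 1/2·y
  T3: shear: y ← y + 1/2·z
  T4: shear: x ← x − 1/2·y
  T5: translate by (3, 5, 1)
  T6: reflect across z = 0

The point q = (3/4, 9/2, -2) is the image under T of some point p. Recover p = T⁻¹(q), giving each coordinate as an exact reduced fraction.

T1 = [1 1 0 0; 0 1 0 0; 0 0 1 0; 0 0 0 1]
T2·T1 = [1 1/2 0 0; 0 1 0 0; 0 0 1 0; 0 0 0 1]
T3·…·T1 = [1 1/2 0 0; 0 1 1/2 0; 0 0 1 0; 0 0 0 1]
T4·…·T1 = [1 0 -1/4 0; 0 1 1/2 0; 0 0 1 0; 0 0 0 1]
T5·…·T1 = [1 0 -1/4 3; 0 1 1/2 5; 0 0 1 1; 0 0 0 1]
T6·…·T1 = [1 0 -1/4 3; 0 1 1/2 5; 0 0 -1 -1; 0 0 0 1]
det M = -1; M⁻¹ = [1 0 -1/4 -13/4; 0 1 1/2 -9/2; 0 0 -1 -1; 0 0 0 1]
M⁻¹ · (3/4, 9/2, -2)ᵀ = (-2, -1, 1)ᵀ

p = (-2, -1, 1)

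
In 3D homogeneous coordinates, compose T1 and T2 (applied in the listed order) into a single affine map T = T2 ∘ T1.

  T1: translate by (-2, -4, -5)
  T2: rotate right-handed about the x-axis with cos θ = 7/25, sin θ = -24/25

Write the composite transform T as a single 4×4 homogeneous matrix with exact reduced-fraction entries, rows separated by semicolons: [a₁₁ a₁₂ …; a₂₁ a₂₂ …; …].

T1 = [1 0 0 -2; 0 1 0 -4; 0 0 1 -5; 0 0 0 1]
T2·T1 = [1 0 0 -2; 0 7/25 24/25 -148/25; 0 -24/25 7/25 61/25; 0 0 0 1]

T = [1 0 0 -2; 0 7/25 24/25 -148/25; 0 -24/25 7/25 61/25; 0 0 0 1]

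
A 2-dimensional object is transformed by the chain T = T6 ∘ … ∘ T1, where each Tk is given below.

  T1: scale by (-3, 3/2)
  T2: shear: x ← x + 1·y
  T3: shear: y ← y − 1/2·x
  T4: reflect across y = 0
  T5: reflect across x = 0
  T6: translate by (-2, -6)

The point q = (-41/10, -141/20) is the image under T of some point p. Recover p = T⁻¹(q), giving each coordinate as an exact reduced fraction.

T1 = [-3 0 0; 0 3/2 0; 0 0 1]
T2·T1 = [-3 3/2 0; 0 3/2 0; 0 0 1]
T3·…·T1 = [-3 3/2 0; 3/2 3/4 0; 0 0 1]
T4·…·T1 = [-3 3/2 0; -3/2 -3/4 0; 0 0 1]
T5·…·T1 = [3 -3/2 0; -3/2 -3/4 0; 0 0 1]
T6·…·T1 = [3 -3/2 -2; -3/2 -3/4 -6; 0 0 1]
det M = -9/2; M⁻¹ = [1/6 -1/3 -5/3; -1/3 -2/3 -14/3; 0 0 1]
M⁻¹ · (-41/10, -141/20)ᵀ = (0, 7/5)ᵀ

p = (0, 7/5)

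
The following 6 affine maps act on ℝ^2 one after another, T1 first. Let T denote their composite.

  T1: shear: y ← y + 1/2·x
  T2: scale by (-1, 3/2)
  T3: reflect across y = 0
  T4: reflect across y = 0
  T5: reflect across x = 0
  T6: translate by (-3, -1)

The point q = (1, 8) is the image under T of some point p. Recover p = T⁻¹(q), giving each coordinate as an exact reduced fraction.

T1 = [1 0 0; 1/2 1 0; 0 0 1]
T2·T1 = [-1 0 0; 3/4 3/2 0; 0 0 1]
T3·…·T1 = [-1 0 0; -3/4 -3/2 0; 0 0 1]
T4·…·T1 = [-1 0 0; 3/4 3/2 0; 0 0 1]
T5·…·T1 = [1 0 0; 3/4 3/2 0; 0 0 1]
T6·…·T1 = [1 0 -3; 3/4 3/2 -1; 0 0 1]
det M = 3/2; M⁻¹ = [1 0 3; -1/2 2/3 -5/6; 0 0 1]
M⁻¹ · (1, 8)ᵀ = (4, 4)ᵀ

p = (4, 4)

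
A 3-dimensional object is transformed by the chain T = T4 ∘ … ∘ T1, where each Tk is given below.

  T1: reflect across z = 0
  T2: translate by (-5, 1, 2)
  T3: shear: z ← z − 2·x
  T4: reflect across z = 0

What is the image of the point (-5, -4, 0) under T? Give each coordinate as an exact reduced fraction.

T1 reflect across z = 0: (-5, -4, 0) → (-5, -4, 0)
T2 translate by (-5, 1, 2): (-5, -4, 0) → (-10, -3, 2)
T3 shear: z ← z − 2·x: (-10, -3, 2) → (-10, -3, 22)
T4 reflect across z = 0: (-10, -3, 22) → (-10, -3, -22)

T(p) = (-10, -3, -22)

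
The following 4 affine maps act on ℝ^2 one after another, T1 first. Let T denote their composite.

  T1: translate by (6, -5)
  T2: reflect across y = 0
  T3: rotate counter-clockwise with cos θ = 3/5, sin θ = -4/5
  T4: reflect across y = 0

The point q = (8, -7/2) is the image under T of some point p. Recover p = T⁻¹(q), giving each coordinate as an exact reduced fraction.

p = (-4, -7/2)

T1 = [1 0 6; 0 1 -5; 0 0 1]
T2·T1 = [1 0 6; 0 -1 5; 0 0 1]
T3·…·T1 = [3/5 -4/5 38/5; -4/5 -3/5 -9/5; 0 0 1]
T4·…·T1 = [3/5 -4/5 38/5; 4/5 3/5 9/5; 0 0 1]
det M = 1; M⁻¹ = [3/5 4/5 -6; -4/5 3/5 5; 0 0 1]
M⁻¹ · (8, -7/2)ᵀ = (-4, -7/2)ᵀ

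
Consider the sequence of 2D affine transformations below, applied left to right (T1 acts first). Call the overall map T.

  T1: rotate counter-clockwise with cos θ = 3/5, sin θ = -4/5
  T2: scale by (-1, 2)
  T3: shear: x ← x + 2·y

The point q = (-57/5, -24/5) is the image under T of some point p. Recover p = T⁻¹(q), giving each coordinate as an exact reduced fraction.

p = (3, 0)

T1 = [3/5 4/5 0; -4/5 3/5 0; 0 0 1]
T2·T1 = [-3/5 -4/5 0; -8/5 6/5 0; 0 0 1]
T3·…·T1 = [-19/5 8/5 0; -8/5 6/5 0; 0 0 1]
det M = -2; M⁻¹ = [-3/5 4/5 0; -4/5 19/10 0; 0 0 1]
M⁻¹ · (-57/5, -24/5)ᵀ = (3, 0)ᵀ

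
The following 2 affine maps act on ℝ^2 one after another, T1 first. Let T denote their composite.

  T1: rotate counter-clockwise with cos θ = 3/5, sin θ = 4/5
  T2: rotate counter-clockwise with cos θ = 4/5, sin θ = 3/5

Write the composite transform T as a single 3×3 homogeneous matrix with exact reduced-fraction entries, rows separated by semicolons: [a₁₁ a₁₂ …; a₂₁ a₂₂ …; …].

T1 = [3/5 -4/5 0; 4/5 3/5 0; 0 0 1]
T2·T1 = [0 -1 0; 1 0 0; 0 0 1]

T = [0 -1 0; 1 0 0; 0 0 1]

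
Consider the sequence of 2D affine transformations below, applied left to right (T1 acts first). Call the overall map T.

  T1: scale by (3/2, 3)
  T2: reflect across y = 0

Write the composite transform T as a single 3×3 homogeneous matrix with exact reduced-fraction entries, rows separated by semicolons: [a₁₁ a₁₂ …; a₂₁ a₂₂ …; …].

T1 = [3/2 0 0; 0 3 0; 0 0 1]
T2·T1 = [3/2 0 0; 0 -3 0; 0 0 1]

T = [3/2 0 0; 0 -3 0; 0 0 1]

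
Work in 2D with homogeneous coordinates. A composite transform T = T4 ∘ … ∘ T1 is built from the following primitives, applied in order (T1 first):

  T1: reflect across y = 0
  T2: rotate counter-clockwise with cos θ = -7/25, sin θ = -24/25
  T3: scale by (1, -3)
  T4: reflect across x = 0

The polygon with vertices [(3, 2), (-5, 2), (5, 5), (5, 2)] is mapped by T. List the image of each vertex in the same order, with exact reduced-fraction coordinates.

image vertices: (69/25, 174/25), (13/25, -402/25), (31/5, 51/5), (83/25, 318/25)

T1 reflect across y = 0: (3, 2) → (3, -2); (-5, 2) → (-5, -2); (5, 5) → (5, -5); (5, 2) → (5, -2)
T2 rotate counter-clockwise with cos θ = -7/25, sin θ = -24/25: (3, -2) → (-69/25, -58/25); (-5, -2) → (-13/25, 134/25); (5, -5) → (-31/5, -17/5); (5, -2) → (-83/25, -106/25)
T3 scale by (1, -3): (-69/25, -58/25) → (-69/25, 174/25); (-13/25, 134/25) → (-13/25, -402/25); (-31/5, -17/5) → (-31/5, 51/5); (-83/25, -106/25) → (-83/25, 318/25)
T4 reflect across x = 0: (-69/25, 174/25) → (69/25, 174/25); (-13/25, -402/25) → (13/25, -402/25); (-31/5, 51/5) → (31/5, 51/5); (-83/25, 318/25) → (83/25, 318/25)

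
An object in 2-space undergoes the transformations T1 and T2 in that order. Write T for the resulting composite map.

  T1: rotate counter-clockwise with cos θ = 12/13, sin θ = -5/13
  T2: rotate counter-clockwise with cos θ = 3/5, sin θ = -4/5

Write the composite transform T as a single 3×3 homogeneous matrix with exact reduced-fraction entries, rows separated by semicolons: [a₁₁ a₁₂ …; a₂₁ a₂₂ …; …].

T = [16/65 63/65 0; -63/65 16/65 0; 0 0 1]

T1 = [12/13 5/13 0; -5/13 12/13 0; 0 0 1]
T2·T1 = [16/65 63/65 0; -63/65 16/65 0; 0 0 1]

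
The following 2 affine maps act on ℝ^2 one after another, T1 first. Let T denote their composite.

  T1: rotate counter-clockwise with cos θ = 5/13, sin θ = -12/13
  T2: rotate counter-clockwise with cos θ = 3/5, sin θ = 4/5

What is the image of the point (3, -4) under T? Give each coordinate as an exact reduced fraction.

T(p) = (25/13, -60/13)

T1 rotate counter-clockwise with cos θ = 5/13, sin θ = -12/13: (3, -4) → (-33/13, -56/13)
T2 rotate counter-clockwise with cos θ = 3/5, sin θ = 4/5: (-33/13, -56/13) → (25/13, -60/13)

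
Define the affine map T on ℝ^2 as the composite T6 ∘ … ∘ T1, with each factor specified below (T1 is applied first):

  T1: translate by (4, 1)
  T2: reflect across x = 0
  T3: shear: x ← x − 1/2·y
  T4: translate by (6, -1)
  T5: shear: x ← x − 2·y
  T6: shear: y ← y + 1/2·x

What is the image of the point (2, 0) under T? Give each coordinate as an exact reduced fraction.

T(p) = (-1/2, -1/4)

T1 translate by (4, 1): (2, 0) → (6, 1)
T2 reflect across x = 0: (6, 1) → (-6, 1)
T3 shear: x ← x − 1/2·y: (-6, 1) → (-13/2, 1)
T4 translate by (6, -1): (-13/2, 1) → (-1/2, 0)
T5 shear: x ← x − 2·y: (-1/2, 0) → (-1/2, 0)
T6 shear: y ← y + 1/2·x: (-1/2, 0) → (-1/2, -1/4)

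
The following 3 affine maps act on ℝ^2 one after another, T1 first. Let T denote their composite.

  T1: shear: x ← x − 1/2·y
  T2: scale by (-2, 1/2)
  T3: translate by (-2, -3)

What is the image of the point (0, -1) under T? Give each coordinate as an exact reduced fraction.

T1 shear: x ← x − 1/2·y: (0, -1) → (1/2, -1)
T2 scale by (-2, 1/2): (1/2, -1) → (-1, -1/2)
T3 translate by (-2, -3): (-1, -1/2) → (-3, -7/2)

T(p) = (-3, -7/2)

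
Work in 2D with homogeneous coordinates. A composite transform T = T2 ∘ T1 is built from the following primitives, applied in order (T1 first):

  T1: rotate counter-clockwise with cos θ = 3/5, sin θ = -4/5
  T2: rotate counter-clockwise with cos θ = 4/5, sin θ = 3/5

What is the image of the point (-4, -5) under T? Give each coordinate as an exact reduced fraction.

T1 rotate counter-clockwise with cos θ = 3/5, sin θ = -4/5: (-4, -5) → (-32/5, 1/5)
T2 rotate counter-clockwise with cos θ = 4/5, sin θ = 3/5: (-32/5, 1/5) → (-131/25, -92/25)

T(p) = (-131/25, -92/25)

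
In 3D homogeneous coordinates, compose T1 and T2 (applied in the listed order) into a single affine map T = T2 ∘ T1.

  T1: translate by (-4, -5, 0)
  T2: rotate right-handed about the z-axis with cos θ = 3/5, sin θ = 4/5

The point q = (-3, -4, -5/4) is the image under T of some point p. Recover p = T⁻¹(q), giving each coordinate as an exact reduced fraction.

T1 = [1 0 0 -4; 0 1 0 -5; 0 0 1 0; 0 0 0 1]
T2·T1 = [3/5 -4/5 0 8/5; 4/5 3/5 0 -31/5; 0 0 1 0; 0 0 0 1]
det M = 1; M⁻¹ = [3/5 4/5 0 4; -4/5 3/5 0 5; 0 0 1 0; 0 0 0 1]
M⁻¹ · (-3, -4, -5/4)ᵀ = (-1, 5, -5/4)ᵀ

p = (-1, 5, -5/4)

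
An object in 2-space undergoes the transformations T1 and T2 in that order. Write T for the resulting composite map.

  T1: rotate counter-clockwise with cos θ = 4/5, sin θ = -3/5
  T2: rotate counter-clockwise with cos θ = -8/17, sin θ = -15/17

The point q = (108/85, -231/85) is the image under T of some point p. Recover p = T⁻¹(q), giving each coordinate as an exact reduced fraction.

T1 = [4/5 3/5 0; -3/5 4/5 0; 0 0 1]
T2·T1 = [-77/85 36/85 0; -36/85 -77/85 0; 0 0 1]
det M = 1; M⁻¹ = [-77/85 -36/85 0; 36/85 -77/85 0; 0 0 1]
M⁻¹ · (108/85, -231/85)ᵀ = (0, 3)ᵀ

p = (0, 3)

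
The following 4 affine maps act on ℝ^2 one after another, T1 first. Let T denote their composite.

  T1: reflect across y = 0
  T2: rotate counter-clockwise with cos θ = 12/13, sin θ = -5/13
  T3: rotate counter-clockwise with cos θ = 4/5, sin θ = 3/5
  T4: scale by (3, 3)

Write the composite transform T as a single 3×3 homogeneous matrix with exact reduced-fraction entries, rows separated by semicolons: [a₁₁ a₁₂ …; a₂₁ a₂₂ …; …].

T = [189/65 48/65 0; 48/65 -189/65 0; 0 0 1]

T1 = [1 0 0; 0 -1 0; 0 0 1]
T2·T1 = [12/13 -5/13 0; -5/13 -12/13 0; 0 0 1]
T3·…·T1 = [63/65 16/65 0; 16/65 -63/65 0; 0 0 1]
T4·…·T1 = [189/65 48/65 0; 48/65 -189/65 0; 0 0 1]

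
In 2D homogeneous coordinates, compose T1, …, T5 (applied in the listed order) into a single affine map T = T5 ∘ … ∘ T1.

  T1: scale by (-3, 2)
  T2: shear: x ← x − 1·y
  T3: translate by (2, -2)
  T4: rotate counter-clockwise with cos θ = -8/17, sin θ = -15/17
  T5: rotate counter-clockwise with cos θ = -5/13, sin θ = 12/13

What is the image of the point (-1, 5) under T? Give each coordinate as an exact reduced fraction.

T1 scale by (-3, 2): (-1, 5) → (3, 10)
T2 shear: x ← x − 1·y: (3, 10) → (-7, 10)
T3 translate by (2, -2): (-7, 10) → (-5, 8)
T4 rotate counter-clockwise with cos θ = -8/17, sin θ = -15/17: (-5, 8) → (160/17, 11/17)
T5 rotate counter-clockwise with cos θ = -5/13, sin θ = 12/13: (160/17, 11/17) → (-932/221, 1865/221)

T(p) = (-932/221, 1865/221)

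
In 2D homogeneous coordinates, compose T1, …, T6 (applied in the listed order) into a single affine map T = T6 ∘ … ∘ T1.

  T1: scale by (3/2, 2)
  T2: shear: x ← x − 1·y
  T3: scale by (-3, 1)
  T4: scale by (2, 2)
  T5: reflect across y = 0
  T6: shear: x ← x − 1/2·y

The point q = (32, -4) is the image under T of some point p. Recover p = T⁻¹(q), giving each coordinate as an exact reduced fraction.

T1 = [3/2 0 0; 0 2 0; 0 0 1]
T2·T1 = [3/2 -2 0; 0 2 0; 0 0 1]
T3·…·T1 = [-9/2 6 0; 0 2 0; 0 0 1]
T4·…·T1 = [-9 12 0; 0 4 0; 0 0 1]
T5·…·T1 = [-9 12 0; 0 -4 0; 0 0 1]
T6·…·T1 = [-9 14 0; 0 -4 0; 0 0 1]
det M = 36; M⁻¹ = [-1/9 -7/18 0; 0 -1/4 0; 0 0 1]
M⁻¹ · (32, -4)ᵀ = (-2, 1)ᵀ

p = (-2, 1)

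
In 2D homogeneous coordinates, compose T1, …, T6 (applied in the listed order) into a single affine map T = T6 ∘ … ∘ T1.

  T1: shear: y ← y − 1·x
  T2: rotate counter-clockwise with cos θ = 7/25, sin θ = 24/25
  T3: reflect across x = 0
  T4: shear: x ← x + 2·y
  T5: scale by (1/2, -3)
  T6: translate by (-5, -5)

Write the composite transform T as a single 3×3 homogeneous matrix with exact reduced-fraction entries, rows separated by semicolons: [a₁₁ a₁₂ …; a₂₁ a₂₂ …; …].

T = [3/50 19/25 -5; -51/25 -21/25 -5; 0 0 1]

T1 = [1 0 0; -1 1 0; 0 0 1]
T2·T1 = [31/25 -24/25 0; 17/25 7/25 0; 0 0 1]
T3·…·T1 = [-31/25 24/25 0; 17/25 7/25 0; 0 0 1]
T4·…·T1 = [3/25 38/25 0; 17/25 7/25 0; 0 0 1]
T5·…·T1 = [3/50 19/25 0; -51/25 -21/25 0; 0 0 1]
T6·…·T1 = [3/50 19/25 -5; -51/25 -21/25 -5; 0 0 1]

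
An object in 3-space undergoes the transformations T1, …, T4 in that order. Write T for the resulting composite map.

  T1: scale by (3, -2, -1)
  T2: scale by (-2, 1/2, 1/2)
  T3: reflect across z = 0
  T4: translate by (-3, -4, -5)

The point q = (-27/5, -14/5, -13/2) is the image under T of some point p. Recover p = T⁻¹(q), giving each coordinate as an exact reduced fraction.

T1 = [3 0 0 0; 0 -2 0 0; 0 0 -1 0; 0 0 0 1]
T2·T1 = [-6 0 0 0; 0 -1 0 0; 0 0 -1/2 0; 0 0 0 1]
T3·…·T1 = [-6 0 0 0; 0 -1 0 0; 0 0 1/2 0; 0 0 0 1]
T4·…·T1 = [-6 0 0 -3; 0 -1 0 -4; 0 0 1/2 -5; 0 0 0 1]
det M = 3; M⁻¹ = [-1/6 0 0 -1/2; 0 -1 0 -4; 0 0 2 10; 0 0 0 1]
M⁻¹ · (-27/5, -14/5, -13/2)ᵀ = (2/5, -6/5, -3)ᵀ

p = (2/5, -6/5, -3)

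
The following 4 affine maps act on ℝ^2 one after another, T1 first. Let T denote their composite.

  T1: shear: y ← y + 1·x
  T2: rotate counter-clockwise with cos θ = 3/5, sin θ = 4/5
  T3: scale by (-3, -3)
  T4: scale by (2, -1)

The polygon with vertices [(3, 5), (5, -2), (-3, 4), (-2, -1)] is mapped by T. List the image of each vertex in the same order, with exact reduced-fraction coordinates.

image vertices: (138/5, 108/5), (-18/5, 87/5), (78/5, -27/5), (-36/5, -51/5)

T1 shear: y ← y + 1·x: (3, 5) → (3, 8); (5, -2) → (5, 3); (-3, 4) → (-3, 1); (-2, -1) → (-2, -3)
T2 rotate counter-clockwise with cos θ = 3/5, sin θ = 4/5: (3, 8) → (-23/5, 36/5); (5, 3) → (3/5, 29/5); (-3, 1) → (-13/5, -9/5); (-2, -3) → (6/5, -17/5)
T3 scale by (-3, -3): (-23/5, 36/5) → (69/5, -108/5); (3/5, 29/5) → (-9/5, -87/5); (-13/5, -9/5) → (39/5, 27/5); (6/5, -17/5) → (-18/5, 51/5)
T4 scale by (2, -1): (69/5, -108/5) → (138/5, 108/5); (-9/5, -87/5) → (-18/5, 87/5); (39/5, 27/5) → (78/5, -27/5); (-18/5, 51/5) → (-36/5, -51/5)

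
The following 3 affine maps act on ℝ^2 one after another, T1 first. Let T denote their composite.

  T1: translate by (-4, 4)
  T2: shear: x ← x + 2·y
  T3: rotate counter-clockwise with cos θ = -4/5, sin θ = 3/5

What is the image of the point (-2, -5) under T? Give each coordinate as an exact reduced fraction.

T(p) = (7, -4)

T1 translate by (-4, 4): (-2, -5) → (-6, -1)
T2 shear: x ← x + 2·y: (-6, -1) → (-8, -1)
T3 rotate counter-clockwise with cos θ = -4/5, sin θ = 3/5: (-8, -1) → (7, -4)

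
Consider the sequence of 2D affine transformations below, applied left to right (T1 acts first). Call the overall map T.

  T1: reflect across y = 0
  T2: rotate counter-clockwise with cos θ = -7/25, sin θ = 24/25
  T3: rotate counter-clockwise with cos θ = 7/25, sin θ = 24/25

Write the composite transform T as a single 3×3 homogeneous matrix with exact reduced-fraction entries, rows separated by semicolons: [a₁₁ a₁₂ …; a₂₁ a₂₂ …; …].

T = [-1 0 0; 0 1 0; 0 0 1]

T1 = [1 0 0; 0 -1 0; 0 0 1]
T2·T1 = [-7/25 24/25 0; 24/25 7/25 0; 0 0 1]
T3·…·T1 = [-1 0 0; 0 1 0; 0 0 1]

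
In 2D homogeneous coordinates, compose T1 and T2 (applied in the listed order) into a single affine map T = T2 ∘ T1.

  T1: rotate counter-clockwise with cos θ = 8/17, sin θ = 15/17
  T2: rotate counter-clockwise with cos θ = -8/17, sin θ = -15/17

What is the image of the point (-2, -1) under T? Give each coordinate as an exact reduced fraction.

T1 rotate counter-clockwise with cos θ = 8/17, sin θ = 15/17: (-2, -1) → (-1/17, -38/17)
T2 rotate counter-clockwise with cos θ = -8/17, sin θ = -15/17: (-1/17, -38/17) → (-562/289, 319/289)

T(p) = (-562/289, 319/289)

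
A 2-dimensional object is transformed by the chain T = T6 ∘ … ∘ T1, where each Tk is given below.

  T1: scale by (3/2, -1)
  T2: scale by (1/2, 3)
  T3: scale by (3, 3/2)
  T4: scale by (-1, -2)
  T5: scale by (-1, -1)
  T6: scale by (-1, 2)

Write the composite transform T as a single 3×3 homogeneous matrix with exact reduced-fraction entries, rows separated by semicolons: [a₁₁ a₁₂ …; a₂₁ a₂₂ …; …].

T = [-9/4 0 0; 0 -18 0; 0 0 1]

T1 = [3/2 0 0; 0 -1 0; 0 0 1]
T2·T1 = [3/4 0 0; 0 -3 0; 0 0 1]
T3·…·T1 = [9/4 0 0; 0 -9/2 0; 0 0 1]
T4·…·T1 = [-9/4 0 0; 0 9 0; 0 0 1]
T5·…·T1 = [9/4 0 0; 0 -9 0; 0 0 1]
T6·…·T1 = [-9/4 0 0; 0 -18 0; 0 0 1]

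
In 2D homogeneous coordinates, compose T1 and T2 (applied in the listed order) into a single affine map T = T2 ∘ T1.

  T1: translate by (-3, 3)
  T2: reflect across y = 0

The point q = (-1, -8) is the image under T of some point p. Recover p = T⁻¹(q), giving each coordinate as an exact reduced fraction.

T1 = [1 0 -3; 0 1 3; 0 0 1]
T2·T1 = [1 0 -3; 0 -1 -3; 0 0 1]
det M = -1; M⁻¹ = [1 0 3; 0 -1 -3; 0 0 1]
M⁻¹ · (-1, -8)ᵀ = (2, 5)ᵀ

p = (2, 5)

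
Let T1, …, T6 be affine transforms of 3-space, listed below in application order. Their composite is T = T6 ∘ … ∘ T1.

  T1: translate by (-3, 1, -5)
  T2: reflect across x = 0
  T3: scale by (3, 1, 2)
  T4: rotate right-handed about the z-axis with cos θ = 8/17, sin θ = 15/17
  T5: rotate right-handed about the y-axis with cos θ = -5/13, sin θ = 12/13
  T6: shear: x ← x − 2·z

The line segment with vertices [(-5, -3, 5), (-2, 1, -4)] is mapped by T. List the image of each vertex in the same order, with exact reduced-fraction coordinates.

T1 translate by (-3, 1, -5): (-5, -3, 5) → (-8, -2, 0); (-2, 1, -4) → (-5, 2, -9)
T2 reflect across x = 0: (-8, -2, 0) → (8, -2, 0); (-5, 2, -9) → (5, 2, -9)
T3 scale by (3, 1, 2): (8, -2, 0) → (24, -2, 0); (5, 2, -9) → (15, 2, -18)
T4 rotate right-handed about the z-axis with cos θ = 8/17, sin θ = 15/17: (24, -2, 0) → (222/17, 344/17, 0); (15, 2, -18) → (90/17, 241/17, -18)
T5 rotate right-handed about the y-axis with cos θ = -5/13, sin θ = 12/13: (222/17, 344/17, 0) → (-1110/221, 344/17, -2664/221); (90/17, 241/17, -18) → (-4122/221, 241/17, 450/221)
T6 shear: x ← x − 2·z: (-1110/221, 344/17, -2664/221) → (4218/221, 344/17, -2664/221); (-4122/221, 241/17, 450/221) → (-5022/221, 241/17, 450/221)

image vertices: (4218/221, 344/17, -2664/221), (-5022/221, 241/17, 450/221)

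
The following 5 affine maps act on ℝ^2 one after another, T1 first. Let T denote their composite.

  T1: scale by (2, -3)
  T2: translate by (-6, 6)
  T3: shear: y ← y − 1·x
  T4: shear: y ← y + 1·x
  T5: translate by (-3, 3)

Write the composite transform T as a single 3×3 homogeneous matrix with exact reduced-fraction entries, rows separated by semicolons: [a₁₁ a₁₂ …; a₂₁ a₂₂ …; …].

T1 = [2 0 0; 0 -3 0; 0 0 1]
T2·T1 = [2 0 -6; 0 -3 6; 0 0 1]
T3·…·T1 = [2 0 -6; -2 -3 12; 0 0 1]
T4·…·T1 = [2 0 -6; 0 -3 6; 0 0 1]
T5·…·T1 = [2 0 -9; 0 -3 9; 0 0 1]

T = [2 0 -9; 0 -3 9; 0 0 1]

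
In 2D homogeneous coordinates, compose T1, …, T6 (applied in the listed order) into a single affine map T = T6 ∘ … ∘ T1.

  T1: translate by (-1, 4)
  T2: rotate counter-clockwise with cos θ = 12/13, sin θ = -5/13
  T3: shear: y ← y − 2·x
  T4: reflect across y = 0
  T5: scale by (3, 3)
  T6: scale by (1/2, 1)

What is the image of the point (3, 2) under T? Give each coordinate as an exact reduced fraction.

T1 translate by (-1, 4): (3, 2) → (2, 6)
T2 rotate counter-clockwise with cos θ = 12/13, sin θ = -5/13: (2, 6) → (54/13, 62/13)
T3 shear: y ← y − 2·x: (54/13, 62/13) → (54/13, -46/13)
T4 reflect across y = 0: (54/13, -46/13) → (54/13, 46/13)
T5 scale by (3, 3): (54/13, 46/13) → (162/13, 138/13)
T6 scale by (1/2, 1): (162/13, 138/13) → (81/13, 138/13)

T(p) = (81/13, 138/13)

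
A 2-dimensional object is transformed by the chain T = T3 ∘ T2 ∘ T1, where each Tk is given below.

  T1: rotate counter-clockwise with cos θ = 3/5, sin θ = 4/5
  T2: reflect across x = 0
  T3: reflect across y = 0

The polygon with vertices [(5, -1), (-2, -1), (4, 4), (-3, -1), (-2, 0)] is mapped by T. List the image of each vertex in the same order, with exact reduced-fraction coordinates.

T1 rotate counter-clockwise with cos θ = 3/5, sin θ = 4/5: (5, -1) → (19/5, 17/5); (-2, -1) → (-2/5, -11/5); (4, 4) → (-4/5, 28/5); (-3, -1) → (-1, -3); (-2, 0) → (-6/5, -8/5)
T2 reflect across x = 0: (19/5, 17/5) → (-19/5, 17/5); (-2/5, -11/5) → (2/5, -11/5); (-4/5, 28/5) → (4/5, 28/5); (-1, -3) → (1, -3); (-6/5, -8/5) → (6/5, -8/5)
T3 reflect across y = 0: (-19/5, 17/5) → (-19/5, -17/5); (2/5, -11/5) → (2/5, 11/5); (4/5, 28/5) → (4/5, -28/5); (1, -3) → (1, 3); (6/5, -8/5) → (6/5, 8/5)

image vertices: (-19/5, -17/5), (2/5, 11/5), (4/5, -28/5), (1, 3), (6/5, 8/5)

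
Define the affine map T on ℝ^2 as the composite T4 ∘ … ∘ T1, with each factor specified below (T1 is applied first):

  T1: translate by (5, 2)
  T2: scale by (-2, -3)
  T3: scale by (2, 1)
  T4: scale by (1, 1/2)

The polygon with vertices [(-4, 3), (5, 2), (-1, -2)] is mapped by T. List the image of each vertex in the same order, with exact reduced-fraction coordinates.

T1 translate by (5, 2): (-4, 3) → (1, 5); (5, 2) → (10, 4); (-1, -2) → (4, 0)
T2 scale by (-2, -3): (1, 5) → (-2, -15); (10, 4) → (-20, -12); (4, 0) → (-8, 0)
T3 scale by (2, 1): (-2, -15) → (-4, -15); (-20, -12) → (-40, -12); (-8, 0) → (-16, 0)
T4 scale by (1, 1/2): (-4, -15) → (-4, -15/2); (-40, -12) → (-40, -6); (-16, 0) → (-16, 0)

image vertices: (-4, -15/2), (-40, -6), (-16, 0)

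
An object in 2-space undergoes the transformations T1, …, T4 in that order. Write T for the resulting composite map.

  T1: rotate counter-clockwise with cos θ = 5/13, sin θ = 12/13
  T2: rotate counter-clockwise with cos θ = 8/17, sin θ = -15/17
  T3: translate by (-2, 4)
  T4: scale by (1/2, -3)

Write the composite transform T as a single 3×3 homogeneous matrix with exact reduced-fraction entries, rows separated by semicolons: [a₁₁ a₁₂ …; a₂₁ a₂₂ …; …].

T1 = [5/13 -12/13 0; 12/13 5/13 0; 0 0 1]
T2·T1 = [220/221 -21/221 0; 21/221 220/221 0; 0 0 1]
T3·…·T1 = [220/221 -21/221 -2; 21/221 220/221 4; 0 0 1]
T4·…·T1 = [110/221 -21/442 -1; -63/221 -660/221 -12; 0 0 1]

T = [110/221 -21/442 -1; -63/221 -660/221 -12; 0 0 1]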